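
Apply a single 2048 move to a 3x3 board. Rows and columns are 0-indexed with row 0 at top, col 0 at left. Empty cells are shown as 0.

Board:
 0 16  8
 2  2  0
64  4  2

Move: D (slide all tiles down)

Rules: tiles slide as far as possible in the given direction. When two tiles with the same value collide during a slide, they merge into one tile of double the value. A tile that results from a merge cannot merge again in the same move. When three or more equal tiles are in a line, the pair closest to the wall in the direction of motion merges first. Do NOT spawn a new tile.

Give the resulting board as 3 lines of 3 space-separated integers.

Slide down:
col 0: [0, 2, 64] -> [0, 2, 64]
col 1: [16, 2, 4] -> [16, 2, 4]
col 2: [8, 0, 2] -> [0, 8, 2]

Answer:  0 16  0
 2  2  8
64  4  2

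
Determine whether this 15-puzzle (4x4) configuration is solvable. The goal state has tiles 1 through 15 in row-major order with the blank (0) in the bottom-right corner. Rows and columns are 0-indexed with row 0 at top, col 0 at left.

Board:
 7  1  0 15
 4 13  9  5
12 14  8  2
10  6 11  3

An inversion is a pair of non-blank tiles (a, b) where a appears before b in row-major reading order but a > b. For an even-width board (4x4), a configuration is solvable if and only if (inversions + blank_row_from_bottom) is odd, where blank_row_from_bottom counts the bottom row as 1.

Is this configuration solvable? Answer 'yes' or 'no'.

Answer: yes

Derivation:
Inversions: 55
Blank is in row 0 (0-indexed from top), which is row 4 counting from the bottom (bottom = 1).
55 + 4 = 59, which is odd, so the puzzle is solvable.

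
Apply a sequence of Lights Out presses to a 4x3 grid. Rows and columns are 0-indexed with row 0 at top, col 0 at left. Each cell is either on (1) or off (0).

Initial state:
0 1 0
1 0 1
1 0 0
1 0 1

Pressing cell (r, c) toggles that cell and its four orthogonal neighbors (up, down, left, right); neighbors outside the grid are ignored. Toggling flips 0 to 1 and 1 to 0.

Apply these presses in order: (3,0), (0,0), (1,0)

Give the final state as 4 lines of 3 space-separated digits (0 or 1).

Answer: 0 0 0
1 1 1
1 0 0
0 1 1

Derivation:
After press 1 at (3,0):
0 1 0
1 0 1
0 0 0
0 1 1

After press 2 at (0,0):
1 0 0
0 0 1
0 0 0
0 1 1

After press 3 at (1,0):
0 0 0
1 1 1
1 0 0
0 1 1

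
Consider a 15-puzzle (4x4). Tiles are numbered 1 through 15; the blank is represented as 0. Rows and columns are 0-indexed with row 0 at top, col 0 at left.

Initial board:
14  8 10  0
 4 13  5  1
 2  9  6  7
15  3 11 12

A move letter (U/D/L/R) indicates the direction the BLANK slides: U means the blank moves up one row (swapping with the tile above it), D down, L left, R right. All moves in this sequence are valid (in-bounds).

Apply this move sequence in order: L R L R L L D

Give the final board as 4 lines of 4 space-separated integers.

Answer: 14 13  8 10
 4  0  5  1
 2  9  6  7
15  3 11 12

Derivation:
After move 1 (L):
14  8  0 10
 4 13  5  1
 2  9  6  7
15  3 11 12

After move 2 (R):
14  8 10  0
 4 13  5  1
 2  9  6  7
15  3 11 12

After move 3 (L):
14  8  0 10
 4 13  5  1
 2  9  6  7
15  3 11 12

After move 4 (R):
14  8 10  0
 4 13  5  1
 2  9  6  7
15  3 11 12

After move 5 (L):
14  8  0 10
 4 13  5  1
 2  9  6  7
15  3 11 12

After move 6 (L):
14  0  8 10
 4 13  5  1
 2  9  6  7
15  3 11 12

After move 7 (D):
14 13  8 10
 4  0  5  1
 2  9  6  7
15  3 11 12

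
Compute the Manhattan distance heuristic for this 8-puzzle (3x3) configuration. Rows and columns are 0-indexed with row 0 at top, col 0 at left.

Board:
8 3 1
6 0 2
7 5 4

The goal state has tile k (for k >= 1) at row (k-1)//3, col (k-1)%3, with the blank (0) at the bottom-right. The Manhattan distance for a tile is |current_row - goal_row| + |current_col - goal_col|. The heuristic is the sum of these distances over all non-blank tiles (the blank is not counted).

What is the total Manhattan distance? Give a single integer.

Answer: 14

Derivation:
Tile 8: at (0,0), goal (2,1), distance |0-2|+|0-1| = 3
Tile 3: at (0,1), goal (0,2), distance |0-0|+|1-2| = 1
Tile 1: at (0,2), goal (0,0), distance |0-0|+|2-0| = 2
Tile 6: at (1,0), goal (1,2), distance |1-1|+|0-2| = 2
Tile 2: at (1,2), goal (0,1), distance |1-0|+|2-1| = 2
Tile 7: at (2,0), goal (2,0), distance |2-2|+|0-0| = 0
Tile 5: at (2,1), goal (1,1), distance |2-1|+|1-1| = 1
Tile 4: at (2,2), goal (1,0), distance |2-1|+|2-0| = 3
Sum: 3 + 1 + 2 + 2 + 2 + 0 + 1 + 3 = 14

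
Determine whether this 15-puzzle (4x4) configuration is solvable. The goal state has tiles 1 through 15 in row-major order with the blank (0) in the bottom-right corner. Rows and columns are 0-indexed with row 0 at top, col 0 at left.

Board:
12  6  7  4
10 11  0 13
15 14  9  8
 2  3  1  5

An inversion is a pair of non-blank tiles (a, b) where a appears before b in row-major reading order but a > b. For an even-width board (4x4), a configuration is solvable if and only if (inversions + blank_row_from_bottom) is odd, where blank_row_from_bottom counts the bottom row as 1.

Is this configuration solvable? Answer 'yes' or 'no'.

Inversions: 66
Blank is in row 1 (0-indexed from top), which is row 3 counting from the bottom (bottom = 1).
66 + 3 = 69, which is odd, so the puzzle is solvable.

Answer: yes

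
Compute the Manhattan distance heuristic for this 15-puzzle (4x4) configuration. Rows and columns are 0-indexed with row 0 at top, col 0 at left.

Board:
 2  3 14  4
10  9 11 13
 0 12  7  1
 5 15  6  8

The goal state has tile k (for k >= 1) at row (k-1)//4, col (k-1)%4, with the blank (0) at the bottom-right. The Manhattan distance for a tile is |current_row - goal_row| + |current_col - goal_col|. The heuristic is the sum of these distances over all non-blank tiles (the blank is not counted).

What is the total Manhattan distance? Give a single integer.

Tile 2: (0,0)->(0,1) = 1
Tile 3: (0,1)->(0,2) = 1
Tile 14: (0,2)->(3,1) = 4
Tile 4: (0,3)->(0,3) = 0
Tile 10: (1,0)->(2,1) = 2
Tile 9: (1,1)->(2,0) = 2
Tile 11: (1,2)->(2,2) = 1
Tile 13: (1,3)->(3,0) = 5
Tile 12: (2,1)->(2,3) = 2
Tile 7: (2,2)->(1,2) = 1
Tile 1: (2,3)->(0,0) = 5
Tile 5: (3,0)->(1,0) = 2
Tile 15: (3,1)->(3,2) = 1
Tile 6: (3,2)->(1,1) = 3
Tile 8: (3,3)->(1,3) = 2
Sum: 1 + 1 + 4 + 0 + 2 + 2 + 1 + 5 + 2 + 1 + 5 + 2 + 1 + 3 + 2 = 32

Answer: 32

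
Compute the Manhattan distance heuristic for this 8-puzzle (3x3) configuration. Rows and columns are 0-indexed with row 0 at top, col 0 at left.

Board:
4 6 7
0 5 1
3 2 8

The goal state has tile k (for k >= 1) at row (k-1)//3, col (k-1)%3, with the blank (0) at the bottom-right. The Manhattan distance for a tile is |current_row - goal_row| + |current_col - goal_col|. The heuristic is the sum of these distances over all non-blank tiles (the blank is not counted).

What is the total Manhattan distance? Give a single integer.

Tile 4: at (0,0), goal (1,0), distance |0-1|+|0-0| = 1
Tile 6: at (0,1), goal (1,2), distance |0-1|+|1-2| = 2
Tile 7: at (0,2), goal (2,0), distance |0-2|+|2-0| = 4
Tile 5: at (1,1), goal (1,1), distance |1-1|+|1-1| = 0
Tile 1: at (1,2), goal (0,0), distance |1-0|+|2-0| = 3
Tile 3: at (2,0), goal (0,2), distance |2-0|+|0-2| = 4
Tile 2: at (2,1), goal (0,1), distance |2-0|+|1-1| = 2
Tile 8: at (2,2), goal (2,1), distance |2-2|+|2-1| = 1
Sum: 1 + 2 + 4 + 0 + 3 + 4 + 2 + 1 = 17

Answer: 17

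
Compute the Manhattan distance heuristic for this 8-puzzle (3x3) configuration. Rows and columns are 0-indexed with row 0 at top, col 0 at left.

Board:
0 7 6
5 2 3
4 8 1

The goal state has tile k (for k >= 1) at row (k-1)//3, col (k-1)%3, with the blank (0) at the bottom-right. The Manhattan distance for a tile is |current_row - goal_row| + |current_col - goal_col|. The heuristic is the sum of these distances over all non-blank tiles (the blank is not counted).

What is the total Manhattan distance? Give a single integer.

Tile 7: (0,1)->(2,0) = 3
Tile 6: (0,2)->(1,2) = 1
Tile 5: (1,0)->(1,1) = 1
Tile 2: (1,1)->(0,1) = 1
Tile 3: (1,2)->(0,2) = 1
Tile 4: (2,0)->(1,0) = 1
Tile 8: (2,1)->(2,1) = 0
Tile 1: (2,2)->(0,0) = 4
Sum: 3 + 1 + 1 + 1 + 1 + 1 + 0 + 4 = 12

Answer: 12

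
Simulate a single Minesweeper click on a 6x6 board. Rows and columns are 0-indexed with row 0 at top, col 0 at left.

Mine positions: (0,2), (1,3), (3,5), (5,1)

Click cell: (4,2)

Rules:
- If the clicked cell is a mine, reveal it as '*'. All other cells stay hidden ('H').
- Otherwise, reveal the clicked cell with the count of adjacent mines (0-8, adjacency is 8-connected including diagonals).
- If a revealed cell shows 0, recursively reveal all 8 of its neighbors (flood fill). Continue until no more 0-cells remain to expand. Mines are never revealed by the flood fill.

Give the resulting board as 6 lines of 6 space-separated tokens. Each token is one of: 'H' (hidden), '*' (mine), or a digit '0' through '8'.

H H H H H H
H H H H H H
H H H H H H
H H H H H H
H H 1 H H H
H H H H H H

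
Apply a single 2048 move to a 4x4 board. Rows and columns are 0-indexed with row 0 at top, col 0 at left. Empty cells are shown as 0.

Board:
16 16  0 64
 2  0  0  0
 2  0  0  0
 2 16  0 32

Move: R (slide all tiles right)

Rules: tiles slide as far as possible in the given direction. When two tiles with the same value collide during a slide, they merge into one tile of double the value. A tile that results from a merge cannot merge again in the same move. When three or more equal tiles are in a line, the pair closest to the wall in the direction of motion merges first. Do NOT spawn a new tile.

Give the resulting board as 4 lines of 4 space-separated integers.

Answer:  0  0 32 64
 0  0  0  2
 0  0  0  2
 0  2 16 32

Derivation:
Slide right:
row 0: [16, 16, 0, 64] -> [0, 0, 32, 64]
row 1: [2, 0, 0, 0] -> [0, 0, 0, 2]
row 2: [2, 0, 0, 0] -> [0, 0, 0, 2]
row 3: [2, 16, 0, 32] -> [0, 2, 16, 32]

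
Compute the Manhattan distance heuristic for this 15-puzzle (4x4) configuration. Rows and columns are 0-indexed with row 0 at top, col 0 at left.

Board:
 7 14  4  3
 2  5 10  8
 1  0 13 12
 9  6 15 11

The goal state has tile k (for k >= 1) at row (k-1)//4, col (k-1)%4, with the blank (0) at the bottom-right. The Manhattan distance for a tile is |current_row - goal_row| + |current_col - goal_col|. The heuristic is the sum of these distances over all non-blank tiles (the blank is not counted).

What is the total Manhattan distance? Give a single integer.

Answer: 23

Derivation:
Tile 7: (0,0)->(1,2) = 3
Tile 14: (0,1)->(3,1) = 3
Tile 4: (0,2)->(0,3) = 1
Tile 3: (0,3)->(0,2) = 1
Tile 2: (1,0)->(0,1) = 2
Tile 5: (1,1)->(1,0) = 1
Tile 10: (1,2)->(2,1) = 2
Tile 8: (1,3)->(1,3) = 0
Tile 1: (2,0)->(0,0) = 2
Tile 13: (2,2)->(3,0) = 3
Tile 12: (2,3)->(2,3) = 0
Tile 9: (3,0)->(2,0) = 1
Tile 6: (3,1)->(1,1) = 2
Tile 15: (3,2)->(3,2) = 0
Tile 11: (3,3)->(2,2) = 2
Sum: 3 + 3 + 1 + 1 + 2 + 1 + 2 + 0 + 2 + 3 + 0 + 1 + 2 + 0 + 2 = 23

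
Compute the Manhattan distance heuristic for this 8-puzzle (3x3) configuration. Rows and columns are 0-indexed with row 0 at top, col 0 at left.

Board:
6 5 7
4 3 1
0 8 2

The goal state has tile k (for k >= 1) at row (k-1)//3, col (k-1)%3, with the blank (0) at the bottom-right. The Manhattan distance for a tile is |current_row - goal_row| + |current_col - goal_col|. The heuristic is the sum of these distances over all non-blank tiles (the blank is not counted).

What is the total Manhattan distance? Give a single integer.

Answer: 16

Derivation:
Tile 6: at (0,0), goal (1,2), distance |0-1|+|0-2| = 3
Tile 5: at (0,1), goal (1,1), distance |0-1|+|1-1| = 1
Tile 7: at (0,2), goal (2,0), distance |0-2|+|2-0| = 4
Tile 4: at (1,0), goal (1,0), distance |1-1|+|0-0| = 0
Tile 3: at (1,1), goal (0,2), distance |1-0|+|1-2| = 2
Tile 1: at (1,2), goal (0,0), distance |1-0|+|2-0| = 3
Tile 8: at (2,1), goal (2,1), distance |2-2|+|1-1| = 0
Tile 2: at (2,2), goal (0,1), distance |2-0|+|2-1| = 3
Sum: 3 + 1 + 4 + 0 + 2 + 3 + 0 + 3 = 16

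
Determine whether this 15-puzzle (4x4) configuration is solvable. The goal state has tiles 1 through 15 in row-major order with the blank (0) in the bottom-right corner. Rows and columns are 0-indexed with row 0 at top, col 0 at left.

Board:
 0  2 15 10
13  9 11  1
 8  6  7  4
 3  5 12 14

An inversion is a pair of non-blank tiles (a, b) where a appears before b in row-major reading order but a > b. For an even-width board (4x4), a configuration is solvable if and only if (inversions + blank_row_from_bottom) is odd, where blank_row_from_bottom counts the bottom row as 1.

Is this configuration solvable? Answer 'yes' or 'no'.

Answer: no

Derivation:
Inversions: 58
Blank is in row 0 (0-indexed from top), which is row 4 counting from the bottom (bottom = 1).
58 + 4 = 62, which is even, so the puzzle is not solvable.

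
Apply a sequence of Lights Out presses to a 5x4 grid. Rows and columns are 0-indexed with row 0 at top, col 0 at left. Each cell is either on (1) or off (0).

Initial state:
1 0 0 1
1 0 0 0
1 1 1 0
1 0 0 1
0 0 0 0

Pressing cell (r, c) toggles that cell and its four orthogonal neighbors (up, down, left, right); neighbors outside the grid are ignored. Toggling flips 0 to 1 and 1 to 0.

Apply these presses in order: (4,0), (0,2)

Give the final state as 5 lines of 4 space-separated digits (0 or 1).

After press 1 at (4,0):
1 0 0 1
1 0 0 0
1 1 1 0
0 0 0 1
1 1 0 0

After press 2 at (0,2):
1 1 1 0
1 0 1 0
1 1 1 0
0 0 0 1
1 1 0 0

Answer: 1 1 1 0
1 0 1 0
1 1 1 0
0 0 0 1
1 1 0 0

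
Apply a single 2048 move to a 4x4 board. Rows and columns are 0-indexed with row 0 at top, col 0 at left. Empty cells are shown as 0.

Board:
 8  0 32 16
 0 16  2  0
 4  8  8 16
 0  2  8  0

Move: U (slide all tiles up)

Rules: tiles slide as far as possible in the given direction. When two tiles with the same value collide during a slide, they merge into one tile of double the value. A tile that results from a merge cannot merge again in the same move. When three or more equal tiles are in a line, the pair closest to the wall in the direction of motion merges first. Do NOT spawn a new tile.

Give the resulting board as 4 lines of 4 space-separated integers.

Slide up:
col 0: [8, 0, 4, 0] -> [8, 4, 0, 0]
col 1: [0, 16, 8, 2] -> [16, 8, 2, 0]
col 2: [32, 2, 8, 8] -> [32, 2, 16, 0]
col 3: [16, 0, 16, 0] -> [32, 0, 0, 0]

Answer:  8 16 32 32
 4  8  2  0
 0  2 16  0
 0  0  0  0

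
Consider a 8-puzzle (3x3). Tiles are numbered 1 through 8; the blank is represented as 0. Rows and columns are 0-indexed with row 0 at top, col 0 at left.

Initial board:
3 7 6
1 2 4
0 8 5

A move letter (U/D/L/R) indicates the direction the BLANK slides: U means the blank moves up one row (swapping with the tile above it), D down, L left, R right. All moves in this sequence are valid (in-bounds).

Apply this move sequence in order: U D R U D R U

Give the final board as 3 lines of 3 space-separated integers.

Answer: 3 7 6
1 2 0
8 5 4

Derivation:
After move 1 (U):
3 7 6
0 2 4
1 8 5

After move 2 (D):
3 7 6
1 2 4
0 8 5

After move 3 (R):
3 7 6
1 2 4
8 0 5

After move 4 (U):
3 7 6
1 0 4
8 2 5

After move 5 (D):
3 7 6
1 2 4
8 0 5

After move 6 (R):
3 7 6
1 2 4
8 5 0

After move 7 (U):
3 7 6
1 2 0
8 5 4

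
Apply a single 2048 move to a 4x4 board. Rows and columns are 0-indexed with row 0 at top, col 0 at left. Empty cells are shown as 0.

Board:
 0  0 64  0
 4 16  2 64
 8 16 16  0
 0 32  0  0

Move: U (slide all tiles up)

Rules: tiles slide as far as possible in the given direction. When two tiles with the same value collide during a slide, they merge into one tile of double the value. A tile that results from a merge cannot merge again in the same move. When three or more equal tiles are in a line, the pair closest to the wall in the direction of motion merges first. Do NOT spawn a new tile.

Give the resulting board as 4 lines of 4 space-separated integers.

Answer:  4 32 64 64
 8 32  2  0
 0  0 16  0
 0  0  0  0

Derivation:
Slide up:
col 0: [0, 4, 8, 0] -> [4, 8, 0, 0]
col 1: [0, 16, 16, 32] -> [32, 32, 0, 0]
col 2: [64, 2, 16, 0] -> [64, 2, 16, 0]
col 3: [0, 64, 0, 0] -> [64, 0, 0, 0]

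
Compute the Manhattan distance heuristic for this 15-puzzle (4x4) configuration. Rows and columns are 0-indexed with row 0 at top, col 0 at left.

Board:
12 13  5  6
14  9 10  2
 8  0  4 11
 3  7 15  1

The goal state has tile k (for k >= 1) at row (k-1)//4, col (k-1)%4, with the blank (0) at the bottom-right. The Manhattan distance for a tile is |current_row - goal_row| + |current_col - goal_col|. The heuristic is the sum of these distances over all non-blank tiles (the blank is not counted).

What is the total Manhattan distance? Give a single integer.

Answer: 47

Derivation:
Tile 12: (0,0)->(2,3) = 5
Tile 13: (0,1)->(3,0) = 4
Tile 5: (0,2)->(1,0) = 3
Tile 6: (0,3)->(1,1) = 3
Tile 14: (1,0)->(3,1) = 3
Tile 9: (1,1)->(2,0) = 2
Tile 10: (1,2)->(2,1) = 2
Tile 2: (1,3)->(0,1) = 3
Tile 8: (2,0)->(1,3) = 4
Tile 4: (2,2)->(0,3) = 3
Tile 11: (2,3)->(2,2) = 1
Tile 3: (3,0)->(0,2) = 5
Tile 7: (3,1)->(1,2) = 3
Tile 15: (3,2)->(3,2) = 0
Tile 1: (3,3)->(0,0) = 6
Sum: 5 + 4 + 3 + 3 + 3 + 2 + 2 + 3 + 4 + 3 + 1 + 5 + 3 + 0 + 6 = 47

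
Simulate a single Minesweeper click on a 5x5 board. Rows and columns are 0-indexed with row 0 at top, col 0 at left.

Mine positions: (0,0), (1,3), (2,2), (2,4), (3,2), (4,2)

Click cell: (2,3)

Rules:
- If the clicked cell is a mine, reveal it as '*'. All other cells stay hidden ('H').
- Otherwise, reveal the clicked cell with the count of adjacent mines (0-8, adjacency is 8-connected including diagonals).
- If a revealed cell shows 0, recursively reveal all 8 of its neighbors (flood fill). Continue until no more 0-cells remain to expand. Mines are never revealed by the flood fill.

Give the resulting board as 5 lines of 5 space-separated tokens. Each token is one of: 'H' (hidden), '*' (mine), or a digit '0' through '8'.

H H H H H
H H H H H
H H H 4 H
H H H H H
H H H H H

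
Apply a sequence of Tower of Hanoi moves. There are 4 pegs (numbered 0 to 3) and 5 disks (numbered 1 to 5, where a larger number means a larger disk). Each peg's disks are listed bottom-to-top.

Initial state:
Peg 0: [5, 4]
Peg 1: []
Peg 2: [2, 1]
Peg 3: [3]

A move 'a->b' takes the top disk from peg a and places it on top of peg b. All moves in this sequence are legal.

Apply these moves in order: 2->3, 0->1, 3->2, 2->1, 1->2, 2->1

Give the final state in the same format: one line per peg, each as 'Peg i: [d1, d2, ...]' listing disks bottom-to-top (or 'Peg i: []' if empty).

After move 1 (2->3):
Peg 0: [5, 4]
Peg 1: []
Peg 2: [2]
Peg 3: [3, 1]

After move 2 (0->1):
Peg 0: [5]
Peg 1: [4]
Peg 2: [2]
Peg 3: [3, 1]

After move 3 (3->2):
Peg 0: [5]
Peg 1: [4]
Peg 2: [2, 1]
Peg 3: [3]

After move 4 (2->1):
Peg 0: [5]
Peg 1: [4, 1]
Peg 2: [2]
Peg 3: [3]

After move 5 (1->2):
Peg 0: [5]
Peg 1: [4]
Peg 2: [2, 1]
Peg 3: [3]

After move 6 (2->1):
Peg 0: [5]
Peg 1: [4, 1]
Peg 2: [2]
Peg 3: [3]

Answer: Peg 0: [5]
Peg 1: [4, 1]
Peg 2: [2]
Peg 3: [3]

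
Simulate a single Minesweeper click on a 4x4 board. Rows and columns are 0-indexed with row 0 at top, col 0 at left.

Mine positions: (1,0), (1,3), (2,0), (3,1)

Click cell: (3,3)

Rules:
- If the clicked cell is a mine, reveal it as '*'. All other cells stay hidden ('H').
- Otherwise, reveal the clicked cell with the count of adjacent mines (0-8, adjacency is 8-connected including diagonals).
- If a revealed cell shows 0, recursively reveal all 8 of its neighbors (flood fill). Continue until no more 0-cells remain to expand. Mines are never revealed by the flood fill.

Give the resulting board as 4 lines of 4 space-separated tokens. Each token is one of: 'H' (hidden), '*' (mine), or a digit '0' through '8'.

H H H H
H H H H
H H 2 1
H H 1 0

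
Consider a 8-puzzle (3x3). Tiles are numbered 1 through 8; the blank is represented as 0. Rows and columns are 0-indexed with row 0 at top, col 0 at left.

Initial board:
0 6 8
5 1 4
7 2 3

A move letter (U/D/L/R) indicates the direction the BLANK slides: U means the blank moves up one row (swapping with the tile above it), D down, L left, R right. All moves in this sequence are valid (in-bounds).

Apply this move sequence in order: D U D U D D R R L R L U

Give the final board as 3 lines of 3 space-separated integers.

After move 1 (D):
5 6 8
0 1 4
7 2 3

After move 2 (U):
0 6 8
5 1 4
7 2 3

After move 3 (D):
5 6 8
0 1 4
7 2 3

After move 4 (U):
0 6 8
5 1 4
7 2 3

After move 5 (D):
5 6 8
0 1 4
7 2 3

After move 6 (D):
5 6 8
7 1 4
0 2 3

After move 7 (R):
5 6 8
7 1 4
2 0 3

After move 8 (R):
5 6 8
7 1 4
2 3 0

After move 9 (L):
5 6 8
7 1 4
2 0 3

After move 10 (R):
5 6 8
7 1 4
2 3 0

After move 11 (L):
5 6 8
7 1 4
2 0 3

After move 12 (U):
5 6 8
7 0 4
2 1 3

Answer: 5 6 8
7 0 4
2 1 3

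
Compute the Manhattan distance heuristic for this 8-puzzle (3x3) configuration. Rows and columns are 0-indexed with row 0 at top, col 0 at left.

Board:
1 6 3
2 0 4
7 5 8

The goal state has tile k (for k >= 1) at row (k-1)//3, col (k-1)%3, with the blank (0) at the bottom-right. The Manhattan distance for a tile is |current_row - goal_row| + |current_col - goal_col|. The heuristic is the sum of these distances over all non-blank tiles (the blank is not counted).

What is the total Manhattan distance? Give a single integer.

Tile 1: (0,0)->(0,0) = 0
Tile 6: (0,1)->(1,2) = 2
Tile 3: (0,2)->(0,2) = 0
Tile 2: (1,0)->(0,1) = 2
Tile 4: (1,2)->(1,0) = 2
Tile 7: (2,0)->(2,0) = 0
Tile 5: (2,1)->(1,1) = 1
Tile 8: (2,2)->(2,1) = 1
Sum: 0 + 2 + 0 + 2 + 2 + 0 + 1 + 1 = 8

Answer: 8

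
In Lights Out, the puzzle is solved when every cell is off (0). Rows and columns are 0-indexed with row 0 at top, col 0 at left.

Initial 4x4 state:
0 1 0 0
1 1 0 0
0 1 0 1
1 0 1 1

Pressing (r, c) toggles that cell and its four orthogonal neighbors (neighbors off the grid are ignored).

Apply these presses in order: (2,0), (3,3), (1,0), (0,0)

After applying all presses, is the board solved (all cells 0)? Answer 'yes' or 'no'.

After press 1 at (2,0):
0 1 0 0
0 1 0 0
1 0 0 1
0 0 1 1

After press 2 at (3,3):
0 1 0 0
0 1 0 0
1 0 0 0
0 0 0 0

After press 3 at (1,0):
1 1 0 0
1 0 0 0
0 0 0 0
0 0 0 0

After press 4 at (0,0):
0 0 0 0
0 0 0 0
0 0 0 0
0 0 0 0

Lights still on: 0

Answer: yes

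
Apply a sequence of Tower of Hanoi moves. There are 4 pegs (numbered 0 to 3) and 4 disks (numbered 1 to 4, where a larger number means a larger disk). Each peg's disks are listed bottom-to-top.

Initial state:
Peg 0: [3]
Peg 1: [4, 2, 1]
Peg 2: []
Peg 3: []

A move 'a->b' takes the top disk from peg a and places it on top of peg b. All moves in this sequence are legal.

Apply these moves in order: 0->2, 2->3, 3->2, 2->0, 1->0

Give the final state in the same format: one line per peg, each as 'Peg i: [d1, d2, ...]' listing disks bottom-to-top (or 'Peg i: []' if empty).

Answer: Peg 0: [3, 1]
Peg 1: [4, 2]
Peg 2: []
Peg 3: []

Derivation:
After move 1 (0->2):
Peg 0: []
Peg 1: [4, 2, 1]
Peg 2: [3]
Peg 3: []

After move 2 (2->3):
Peg 0: []
Peg 1: [4, 2, 1]
Peg 2: []
Peg 3: [3]

After move 3 (3->2):
Peg 0: []
Peg 1: [4, 2, 1]
Peg 2: [3]
Peg 3: []

After move 4 (2->0):
Peg 0: [3]
Peg 1: [4, 2, 1]
Peg 2: []
Peg 3: []

After move 5 (1->0):
Peg 0: [3, 1]
Peg 1: [4, 2]
Peg 2: []
Peg 3: []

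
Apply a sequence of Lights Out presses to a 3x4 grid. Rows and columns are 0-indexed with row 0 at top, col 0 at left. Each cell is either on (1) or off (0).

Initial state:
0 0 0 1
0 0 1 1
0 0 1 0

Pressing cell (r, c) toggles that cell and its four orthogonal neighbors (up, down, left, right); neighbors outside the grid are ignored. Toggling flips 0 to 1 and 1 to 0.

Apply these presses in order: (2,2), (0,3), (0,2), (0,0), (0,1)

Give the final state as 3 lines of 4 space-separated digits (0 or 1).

Answer: 0 1 1 1
1 1 1 0
0 1 0 1

Derivation:
After press 1 at (2,2):
0 0 0 1
0 0 0 1
0 1 0 1

After press 2 at (0,3):
0 0 1 0
0 0 0 0
0 1 0 1

After press 3 at (0,2):
0 1 0 1
0 0 1 0
0 1 0 1

After press 4 at (0,0):
1 0 0 1
1 0 1 0
0 1 0 1

After press 5 at (0,1):
0 1 1 1
1 1 1 0
0 1 0 1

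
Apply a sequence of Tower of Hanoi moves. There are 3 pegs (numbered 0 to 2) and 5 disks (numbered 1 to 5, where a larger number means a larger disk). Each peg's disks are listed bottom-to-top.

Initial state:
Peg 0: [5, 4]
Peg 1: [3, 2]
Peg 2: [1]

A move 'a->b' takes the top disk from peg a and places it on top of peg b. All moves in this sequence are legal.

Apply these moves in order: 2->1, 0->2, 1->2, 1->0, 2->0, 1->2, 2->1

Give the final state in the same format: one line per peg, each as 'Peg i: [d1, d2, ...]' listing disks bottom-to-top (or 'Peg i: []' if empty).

Answer: Peg 0: [5, 2, 1]
Peg 1: [3]
Peg 2: [4]

Derivation:
After move 1 (2->1):
Peg 0: [5, 4]
Peg 1: [3, 2, 1]
Peg 2: []

After move 2 (0->2):
Peg 0: [5]
Peg 1: [3, 2, 1]
Peg 2: [4]

After move 3 (1->2):
Peg 0: [5]
Peg 1: [3, 2]
Peg 2: [4, 1]

After move 4 (1->0):
Peg 0: [5, 2]
Peg 1: [3]
Peg 2: [4, 1]

After move 5 (2->0):
Peg 0: [5, 2, 1]
Peg 1: [3]
Peg 2: [4]

After move 6 (1->2):
Peg 0: [5, 2, 1]
Peg 1: []
Peg 2: [4, 3]

After move 7 (2->1):
Peg 0: [5, 2, 1]
Peg 1: [3]
Peg 2: [4]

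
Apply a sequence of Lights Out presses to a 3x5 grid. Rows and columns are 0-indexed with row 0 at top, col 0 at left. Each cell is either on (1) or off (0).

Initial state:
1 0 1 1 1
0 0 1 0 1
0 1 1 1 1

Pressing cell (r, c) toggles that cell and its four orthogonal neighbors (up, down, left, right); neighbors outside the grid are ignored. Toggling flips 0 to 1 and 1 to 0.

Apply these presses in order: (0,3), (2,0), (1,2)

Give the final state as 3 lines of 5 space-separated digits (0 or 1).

Answer: 1 0 1 0 0
1 1 0 0 1
1 0 0 1 1

Derivation:
After press 1 at (0,3):
1 0 0 0 0
0 0 1 1 1
0 1 1 1 1

After press 2 at (2,0):
1 0 0 0 0
1 0 1 1 1
1 0 1 1 1

After press 3 at (1,2):
1 0 1 0 0
1 1 0 0 1
1 0 0 1 1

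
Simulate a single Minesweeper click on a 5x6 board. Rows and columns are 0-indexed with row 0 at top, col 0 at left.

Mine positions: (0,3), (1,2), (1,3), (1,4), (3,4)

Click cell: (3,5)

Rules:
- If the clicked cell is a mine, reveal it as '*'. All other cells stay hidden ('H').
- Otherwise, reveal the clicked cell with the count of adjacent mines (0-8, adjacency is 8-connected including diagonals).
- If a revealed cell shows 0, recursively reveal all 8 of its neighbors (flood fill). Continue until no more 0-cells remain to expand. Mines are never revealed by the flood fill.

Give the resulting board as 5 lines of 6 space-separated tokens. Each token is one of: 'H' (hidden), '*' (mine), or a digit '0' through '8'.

H H H H H H
H H H H H H
H H H H H H
H H H H H 1
H H H H H H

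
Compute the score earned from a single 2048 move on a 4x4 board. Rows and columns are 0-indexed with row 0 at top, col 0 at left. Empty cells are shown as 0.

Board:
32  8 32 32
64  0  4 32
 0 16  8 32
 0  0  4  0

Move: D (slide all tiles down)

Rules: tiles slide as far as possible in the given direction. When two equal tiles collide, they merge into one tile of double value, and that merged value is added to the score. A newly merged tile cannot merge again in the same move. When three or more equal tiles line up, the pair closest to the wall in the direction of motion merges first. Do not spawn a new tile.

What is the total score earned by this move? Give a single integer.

Slide down:
col 0: [32, 64, 0, 0] -> [0, 0, 32, 64]  score +0 (running 0)
col 1: [8, 0, 16, 0] -> [0, 0, 8, 16]  score +0 (running 0)
col 2: [32, 4, 8, 4] -> [32, 4, 8, 4]  score +0 (running 0)
col 3: [32, 32, 32, 0] -> [0, 0, 32, 64]  score +64 (running 64)
Board after move:
 0  0 32  0
 0  0  4  0
32  8  8 32
64 16  4 64

Answer: 64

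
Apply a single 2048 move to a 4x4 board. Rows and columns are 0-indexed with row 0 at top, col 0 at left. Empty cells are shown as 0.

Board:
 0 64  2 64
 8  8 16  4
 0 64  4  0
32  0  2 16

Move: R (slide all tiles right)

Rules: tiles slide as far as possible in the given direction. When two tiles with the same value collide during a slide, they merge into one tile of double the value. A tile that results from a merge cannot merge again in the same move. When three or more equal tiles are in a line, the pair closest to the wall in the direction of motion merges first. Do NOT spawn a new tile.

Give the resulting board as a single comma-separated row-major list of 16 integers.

Answer: 0, 64, 2, 64, 0, 16, 16, 4, 0, 0, 64, 4, 0, 32, 2, 16

Derivation:
Slide right:
row 0: [0, 64, 2, 64] -> [0, 64, 2, 64]
row 1: [8, 8, 16, 4] -> [0, 16, 16, 4]
row 2: [0, 64, 4, 0] -> [0, 0, 64, 4]
row 3: [32, 0, 2, 16] -> [0, 32, 2, 16]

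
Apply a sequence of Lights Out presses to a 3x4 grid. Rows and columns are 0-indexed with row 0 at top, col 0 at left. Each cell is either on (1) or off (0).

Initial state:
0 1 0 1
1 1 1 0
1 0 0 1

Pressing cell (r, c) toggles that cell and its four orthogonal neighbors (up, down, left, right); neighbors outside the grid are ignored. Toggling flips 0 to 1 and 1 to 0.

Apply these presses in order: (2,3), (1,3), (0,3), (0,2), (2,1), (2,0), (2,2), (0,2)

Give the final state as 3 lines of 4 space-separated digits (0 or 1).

Answer: 0 1 1 1
0 0 1 1
1 1 1 0

Derivation:
After press 1 at (2,3):
0 1 0 1
1 1 1 1
1 0 1 0

After press 2 at (1,3):
0 1 0 0
1 1 0 0
1 0 1 1

After press 3 at (0,3):
0 1 1 1
1 1 0 1
1 0 1 1

After press 4 at (0,2):
0 0 0 0
1 1 1 1
1 0 1 1

After press 5 at (2,1):
0 0 0 0
1 0 1 1
0 1 0 1

After press 6 at (2,0):
0 0 0 0
0 0 1 1
1 0 0 1

After press 7 at (2,2):
0 0 0 0
0 0 0 1
1 1 1 0

After press 8 at (0,2):
0 1 1 1
0 0 1 1
1 1 1 0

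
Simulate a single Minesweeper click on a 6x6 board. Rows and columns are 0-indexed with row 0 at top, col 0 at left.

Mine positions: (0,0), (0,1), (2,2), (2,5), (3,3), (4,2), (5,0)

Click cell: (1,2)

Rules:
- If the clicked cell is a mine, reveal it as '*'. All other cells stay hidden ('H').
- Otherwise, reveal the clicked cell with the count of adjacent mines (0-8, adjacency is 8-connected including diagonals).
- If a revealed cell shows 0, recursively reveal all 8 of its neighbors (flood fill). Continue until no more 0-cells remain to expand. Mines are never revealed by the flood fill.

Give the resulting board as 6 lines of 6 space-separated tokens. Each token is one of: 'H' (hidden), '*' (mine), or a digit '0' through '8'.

H H H H H H
H H 2 H H H
H H H H H H
H H H H H H
H H H H H H
H H H H H H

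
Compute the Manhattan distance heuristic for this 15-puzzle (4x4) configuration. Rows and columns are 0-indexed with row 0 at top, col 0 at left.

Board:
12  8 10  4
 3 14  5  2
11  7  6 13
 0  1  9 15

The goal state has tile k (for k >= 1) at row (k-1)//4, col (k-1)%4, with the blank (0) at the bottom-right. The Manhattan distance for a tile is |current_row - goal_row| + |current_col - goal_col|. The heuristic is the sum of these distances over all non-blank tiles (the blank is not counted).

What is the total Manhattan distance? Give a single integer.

Answer: 39

Derivation:
Tile 12: (0,0)->(2,3) = 5
Tile 8: (0,1)->(1,3) = 3
Tile 10: (0,2)->(2,1) = 3
Tile 4: (0,3)->(0,3) = 0
Tile 3: (1,0)->(0,2) = 3
Tile 14: (1,1)->(3,1) = 2
Tile 5: (1,2)->(1,0) = 2
Tile 2: (1,3)->(0,1) = 3
Tile 11: (2,0)->(2,2) = 2
Tile 7: (2,1)->(1,2) = 2
Tile 6: (2,2)->(1,1) = 2
Tile 13: (2,3)->(3,0) = 4
Tile 1: (3,1)->(0,0) = 4
Tile 9: (3,2)->(2,0) = 3
Tile 15: (3,3)->(3,2) = 1
Sum: 5 + 3 + 3 + 0 + 3 + 2 + 2 + 3 + 2 + 2 + 2 + 4 + 4 + 3 + 1 = 39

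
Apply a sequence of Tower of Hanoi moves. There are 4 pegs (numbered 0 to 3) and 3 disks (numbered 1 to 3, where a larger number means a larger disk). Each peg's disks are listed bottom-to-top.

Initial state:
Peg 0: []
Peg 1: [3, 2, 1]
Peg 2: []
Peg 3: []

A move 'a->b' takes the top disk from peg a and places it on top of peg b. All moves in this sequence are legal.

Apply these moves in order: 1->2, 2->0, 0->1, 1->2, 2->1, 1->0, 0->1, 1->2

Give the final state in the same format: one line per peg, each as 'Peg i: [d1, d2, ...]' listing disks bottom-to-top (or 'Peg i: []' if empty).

After move 1 (1->2):
Peg 0: []
Peg 1: [3, 2]
Peg 2: [1]
Peg 3: []

After move 2 (2->0):
Peg 0: [1]
Peg 1: [3, 2]
Peg 2: []
Peg 3: []

After move 3 (0->1):
Peg 0: []
Peg 1: [3, 2, 1]
Peg 2: []
Peg 3: []

After move 4 (1->2):
Peg 0: []
Peg 1: [3, 2]
Peg 2: [1]
Peg 3: []

After move 5 (2->1):
Peg 0: []
Peg 1: [3, 2, 1]
Peg 2: []
Peg 3: []

After move 6 (1->0):
Peg 0: [1]
Peg 1: [3, 2]
Peg 2: []
Peg 3: []

After move 7 (0->1):
Peg 0: []
Peg 1: [3, 2, 1]
Peg 2: []
Peg 3: []

After move 8 (1->2):
Peg 0: []
Peg 1: [3, 2]
Peg 2: [1]
Peg 3: []

Answer: Peg 0: []
Peg 1: [3, 2]
Peg 2: [1]
Peg 3: []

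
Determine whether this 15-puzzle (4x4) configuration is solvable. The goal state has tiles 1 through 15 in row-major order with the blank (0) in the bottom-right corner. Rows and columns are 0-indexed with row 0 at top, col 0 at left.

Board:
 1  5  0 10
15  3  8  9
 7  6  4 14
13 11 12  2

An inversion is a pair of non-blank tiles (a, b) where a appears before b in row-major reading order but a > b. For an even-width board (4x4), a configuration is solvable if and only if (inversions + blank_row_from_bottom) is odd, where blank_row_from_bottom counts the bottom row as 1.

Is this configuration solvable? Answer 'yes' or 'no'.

Inversions: 45
Blank is in row 0 (0-indexed from top), which is row 4 counting from the bottom (bottom = 1).
45 + 4 = 49, which is odd, so the puzzle is solvable.

Answer: yes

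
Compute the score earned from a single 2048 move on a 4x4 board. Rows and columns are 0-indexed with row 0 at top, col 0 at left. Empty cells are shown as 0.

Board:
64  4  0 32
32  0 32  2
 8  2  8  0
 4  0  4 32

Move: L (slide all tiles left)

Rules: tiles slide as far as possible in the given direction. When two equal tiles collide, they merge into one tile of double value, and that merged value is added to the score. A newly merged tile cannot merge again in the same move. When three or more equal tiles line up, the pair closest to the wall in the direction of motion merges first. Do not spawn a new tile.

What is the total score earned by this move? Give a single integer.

Answer: 72

Derivation:
Slide left:
row 0: [64, 4, 0, 32] -> [64, 4, 32, 0]  score +0 (running 0)
row 1: [32, 0, 32, 2] -> [64, 2, 0, 0]  score +64 (running 64)
row 2: [8, 2, 8, 0] -> [8, 2, 8, 0]  score +0 (running 64)
row 3: [4, 0, 4, 32] -> [8, 32, 0, 0]  score +8 (running 72)
Board after move:
64  4 32  0
64  2  0  0
 8  2  8  0
 8 32  0  0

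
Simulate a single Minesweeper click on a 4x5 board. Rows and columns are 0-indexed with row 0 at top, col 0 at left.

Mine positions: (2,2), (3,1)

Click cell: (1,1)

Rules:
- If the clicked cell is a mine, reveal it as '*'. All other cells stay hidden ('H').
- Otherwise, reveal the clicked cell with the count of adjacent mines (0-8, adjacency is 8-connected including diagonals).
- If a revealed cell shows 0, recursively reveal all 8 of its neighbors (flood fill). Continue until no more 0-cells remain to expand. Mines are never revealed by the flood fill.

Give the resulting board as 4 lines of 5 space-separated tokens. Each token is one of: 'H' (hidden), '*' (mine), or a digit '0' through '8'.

H H H H H
H 1 H H H
H H H H H
H H H H H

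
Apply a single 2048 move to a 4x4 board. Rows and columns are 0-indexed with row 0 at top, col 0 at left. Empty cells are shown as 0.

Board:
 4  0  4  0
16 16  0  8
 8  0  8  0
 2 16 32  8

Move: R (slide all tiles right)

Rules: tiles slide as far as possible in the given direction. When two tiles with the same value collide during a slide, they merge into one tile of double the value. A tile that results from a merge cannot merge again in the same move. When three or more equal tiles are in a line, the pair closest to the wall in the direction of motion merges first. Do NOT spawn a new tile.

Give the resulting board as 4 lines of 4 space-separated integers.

Answer:  0  0  0  8
 0  0 32  8
 0  0  0 16
 2 16 32  8

Derivation:
Slide right:
row 0: [4, 0, 4, 0] -> [0, 0, 0, 8]
row 1: [16, 16, 0, 8] -> [0, 0, 32, 8]
row 2: [8, 0, 8, 0] -> [0, 0, 0, 16]
row 3: [2, 16, 32, 8] -> [2, 16, 32, 8]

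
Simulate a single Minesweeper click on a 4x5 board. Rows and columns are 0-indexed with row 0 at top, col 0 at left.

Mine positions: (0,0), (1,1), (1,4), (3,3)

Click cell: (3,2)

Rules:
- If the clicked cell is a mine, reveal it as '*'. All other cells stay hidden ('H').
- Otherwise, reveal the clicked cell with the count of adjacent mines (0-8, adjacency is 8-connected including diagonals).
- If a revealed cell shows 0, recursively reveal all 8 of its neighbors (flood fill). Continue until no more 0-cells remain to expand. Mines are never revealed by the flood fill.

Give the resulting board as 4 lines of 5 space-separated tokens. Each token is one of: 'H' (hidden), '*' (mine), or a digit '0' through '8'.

H H H H H
H H H H H
H H H H H
H H 1 H H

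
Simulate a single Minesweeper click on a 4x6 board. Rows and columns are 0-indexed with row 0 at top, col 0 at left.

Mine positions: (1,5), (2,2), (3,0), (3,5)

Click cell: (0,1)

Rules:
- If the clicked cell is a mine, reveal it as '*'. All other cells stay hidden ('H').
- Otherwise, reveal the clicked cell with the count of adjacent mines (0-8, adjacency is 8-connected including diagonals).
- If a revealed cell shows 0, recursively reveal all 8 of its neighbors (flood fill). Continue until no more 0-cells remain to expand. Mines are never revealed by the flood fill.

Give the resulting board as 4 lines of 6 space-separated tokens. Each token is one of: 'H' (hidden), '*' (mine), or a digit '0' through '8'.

0 0 0 0 1 H
0 1 1 1 1 H
1 2 H H H H
H H H H H H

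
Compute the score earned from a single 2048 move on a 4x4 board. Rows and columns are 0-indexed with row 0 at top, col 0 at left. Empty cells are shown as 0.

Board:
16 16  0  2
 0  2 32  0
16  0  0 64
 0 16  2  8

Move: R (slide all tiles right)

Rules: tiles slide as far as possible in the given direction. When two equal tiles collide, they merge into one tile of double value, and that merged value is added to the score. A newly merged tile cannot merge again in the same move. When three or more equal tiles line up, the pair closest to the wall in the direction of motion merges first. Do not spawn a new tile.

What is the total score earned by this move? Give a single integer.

Slide right:
row 0: [16, 16, 0, 2] -> [0, 0, 32, 2]  score +32 (running 32)
row 1: [0, 2, 32, 0] -> [0, 0, 2, 32]  score +0 (running 32)
row 2: [16, 0, 0, 64] -> [0, 0, 16, 64]  score +0 (running 32)
row 3: [0, 16, 2, 8] -> [0, 16, 2, 8]  score +0 (running 32)
Board after move:
 0  0 32  2
 0  0  2 32
 0  0 16 64
 0 16  2  8

Answer: 32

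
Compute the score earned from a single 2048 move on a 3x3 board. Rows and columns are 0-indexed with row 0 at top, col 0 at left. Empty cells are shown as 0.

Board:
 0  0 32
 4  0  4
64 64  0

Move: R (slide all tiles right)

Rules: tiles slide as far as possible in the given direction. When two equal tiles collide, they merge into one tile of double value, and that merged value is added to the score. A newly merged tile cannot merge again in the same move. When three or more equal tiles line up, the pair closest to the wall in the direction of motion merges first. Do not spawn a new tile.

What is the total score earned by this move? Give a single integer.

Slide right:
row 0: [0, 0, 32] -> [0, 0, 32]  score +0 (running 0)
row 1: [4, 0, 4] -> [0, 0, 8]  score +8 (running 8)
row 2: [64, 64, 0] -> [0, 0, 128]  score +128 (running 136)
Board after move:
  0   0  32
  0   0   8
  0   0 128

Answer: 136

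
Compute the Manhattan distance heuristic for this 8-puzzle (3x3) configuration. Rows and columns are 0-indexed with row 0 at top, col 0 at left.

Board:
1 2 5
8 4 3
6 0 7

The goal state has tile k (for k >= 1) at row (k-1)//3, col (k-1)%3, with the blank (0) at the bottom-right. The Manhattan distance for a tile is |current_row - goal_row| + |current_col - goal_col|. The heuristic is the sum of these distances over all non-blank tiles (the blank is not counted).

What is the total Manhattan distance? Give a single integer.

Answer: 11

Derivation:
Tile 1: (0,0)->(0,0) = 0
Tile 2: (0,1)->(0,1) = 0
Tile 5: (0,2)->(1,1) = 2
Tile 8: (1,0)->(2,1) = 2
Tile 4: (1,1)->(1,0) = 1
Tile 3: (1,2)->(0,2) = 1
Tile 6: (2,0)->(1,2) = 3
Tile 7: (2,2)->(2,0) = 2
Sum: 0 + 0 + 2 + 2 + 1 + 1 + 3 + 2 = 11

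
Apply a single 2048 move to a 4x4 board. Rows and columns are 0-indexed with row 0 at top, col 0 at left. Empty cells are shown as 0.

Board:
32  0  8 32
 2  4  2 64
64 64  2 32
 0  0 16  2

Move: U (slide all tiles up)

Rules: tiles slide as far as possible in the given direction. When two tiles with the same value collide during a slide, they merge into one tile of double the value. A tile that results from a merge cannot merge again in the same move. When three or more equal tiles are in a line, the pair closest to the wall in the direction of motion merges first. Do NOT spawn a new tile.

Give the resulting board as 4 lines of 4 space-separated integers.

Answer: 32  4  8 32
 2 64  4 64
64  0 16 32
 0  0  0  2

Derivation:
Slide up:
col 0: [32, 2, 64, 0] -> [32, 2, 64, 0]
col 1: [0, 4, 64, 0] -> [4, 64, 0, 0]
col 2: [8, 2, 2, 16] -> [8, 4, 16, 0]
col 3: [32, 64, 32, 2] -> [32, 64, 32, 2]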